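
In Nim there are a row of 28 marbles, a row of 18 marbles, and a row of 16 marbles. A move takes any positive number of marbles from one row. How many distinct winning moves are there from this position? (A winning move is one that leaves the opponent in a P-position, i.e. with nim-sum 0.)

3

Compute the nim-sum pairwise:
28 XOR 18 = 14
14 XOR 16 = 30
The overall nim-sum is X = 30. A row of size p has a winning move iff p XOR X < p (reduce it to p XOR X).
  28: 28 XOR 30 = 2 < 28 — winning move (to 2).
  18: 18 XOR 30 = 12 < 18 — winning move (to 12).
  16: 16 XOR 30 = 14 < 16 — winning move (to 14).
That gives 3 winning moves.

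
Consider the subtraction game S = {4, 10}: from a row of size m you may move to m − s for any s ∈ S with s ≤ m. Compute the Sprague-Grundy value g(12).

1

Build the Grundy sequence with g(k) = mex{g(k−s) : s ∈ {4, 10}, s ≤ k}:
g(0) = mex{} = 0
g(1) = mex{} = 0
g(2) = mex{} = 0
g(3) = mex{} = 0
g(4) = mex{0} = 1
g(5) = mex{0} = 1
g(6) = mex{0} = 1
g(7) = mex{0} = 1
g(8) = mex{1} = 0
g(9) = mex{1} = 0
g(10) = mex{0,1} = 2
g(11) = mex{0,1} = 2
g(12) = mex{0} = 1
So g(12) = 1.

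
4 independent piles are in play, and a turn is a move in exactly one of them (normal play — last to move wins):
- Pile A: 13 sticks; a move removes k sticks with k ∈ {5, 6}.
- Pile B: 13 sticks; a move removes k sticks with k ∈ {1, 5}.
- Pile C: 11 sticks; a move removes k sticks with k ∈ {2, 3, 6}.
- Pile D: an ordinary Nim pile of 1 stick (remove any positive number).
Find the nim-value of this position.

Grundy values for pile A (subtraction set {5, 6}):
g(0) = mex{} = 0
g(1) = mex{} = 0
g(2) = mex{} = 0
g(3) = mex{} = 0
g(4) = mex{} = 0
g(5) = mex{0} = 1
g(6) = mex{0} = 1
g(7) = mex{0} = 1
g(8) = mex{0} = 1
g(9) = mex{0} = 1
g(10) = mex{0,1} = 2
g(11) = mex{1} = 0
g(12) = mex{1} = 0
g(13) = mex{1} = 0
So g(13) = 0.
Build the Grundy sequence for pile B with g(k) = mex{g(k−s) : s ∈ {1, 5}, s ≤ k}:
g(0) = mex{} = 0
g(1) = mex{0} = 1
g(2) = mex{1} = 0
g(3) = mex{0} = 1
g(4) = mex{1} = 0
g(5) = mex{0} = 1
g(6) = mex{1} = 0
g(7) = mex{0} = 1
g(8) = mex{1} = 0
g(9) = mex{0} = 1
g(10) = mex{1} = 0
g(11) = mex{0} = 1
g(12) = mex{1} = 0
g(13) = mex{0} = 1
So g(13) = 1.
For pile C, compute g(0), g(1), … with moves {2, 3, 6}:
g(0) = mex{} = 0
g(1) = mex{} = 0
g(2) = mex{0} = 1
g(3) = mex{0} = 1
g(4) = mex{0,1} = 2
g(5) = mex{1} = 0
g(6) = mex{0,1,2} = 3
g(7) = mex{0,2} = 1
g(8) = mex{0,1,3} = 2
g(9) = mex{1,3} = 0
g(10) = mex{1,2} = 0
g(11) = mex{0,2} = 1
So g(11) = 1.
Pile D is a plain Nim pile of size 1, so its Grundy value is 1.
By the Sprague-Grundy theorem, the Grundy value of a sum of independent games is the XOR of the component values.
Combined value = 0 XOR 1 XOR 1 XOR 1 = 1.

1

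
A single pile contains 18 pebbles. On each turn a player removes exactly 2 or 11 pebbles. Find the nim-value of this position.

0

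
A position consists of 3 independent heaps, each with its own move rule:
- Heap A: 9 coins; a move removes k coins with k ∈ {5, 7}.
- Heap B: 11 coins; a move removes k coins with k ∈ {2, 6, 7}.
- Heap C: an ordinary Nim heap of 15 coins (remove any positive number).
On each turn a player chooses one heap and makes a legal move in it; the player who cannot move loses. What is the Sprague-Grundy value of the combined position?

15

Grundy values for heap A (subtraction set {5, 7}):
g(0) = mex{} = 0
g(1) = mex{} = 0
g(2) = mex{} = 0
g(3) = mex{} = 0
g(4) = mex{} = 0
g(5) = mex{0} = 1
g(6) = mex{0} = 1
g(7) = mex{0} = 1
g(8) = mex{0} = 1
g(9) = mex{0} = 1
So g(9) = 1.
Grundy values for heap B (subtraction set {2, 6, 7}):
k:     0  1  2  3  4  5  6  7  8  9 10 11
g(k):  0  0  1  1  0  0  1  1  2  0  3  1
So g(11) = 1.
Heap C is a plain Nim heap of size 15, so its Grundy value is 15.
By the Sprague-Grundy theorem, the Grundy value of a sum of independent games is the XOR of the component values.
Combined value = 1 XOR 1 XOR 15 = 15.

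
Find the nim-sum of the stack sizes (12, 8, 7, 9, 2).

Compute the nim-sum pairwise:
12 XOR 8 = 4
4 XOR 7 = 3
3 XOR 9 = 10
10 XOR 2 = 8

8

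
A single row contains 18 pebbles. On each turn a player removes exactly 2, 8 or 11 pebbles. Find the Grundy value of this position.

2

Compute g(0), g(1), … for moves {2, 8, 11}:
k:     0  1  2  3  4  5  6  7  8  9 10 11 12 13 14 15 16 17 18
g(k):  0  0  1  1  0  0  1  1  2  2  0  3  1  2  0  3  1  0  2
So g(18) = 2.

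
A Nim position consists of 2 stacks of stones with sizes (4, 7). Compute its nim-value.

3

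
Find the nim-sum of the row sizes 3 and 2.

1

Nim-sum: 3 ⊕ 2 = 1.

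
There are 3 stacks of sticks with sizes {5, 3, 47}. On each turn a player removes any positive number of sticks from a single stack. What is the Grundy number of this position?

In binary:
  000101  (5)
  000011  (3)
  101111  (47)
  ------
  101001  (41)

41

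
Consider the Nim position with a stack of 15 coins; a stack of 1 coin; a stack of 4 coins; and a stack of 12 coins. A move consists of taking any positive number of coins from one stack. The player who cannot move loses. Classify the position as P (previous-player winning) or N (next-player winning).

N-position

Nim-sum: 15 XOR 1 XOR 4 XOR 12 = 6.
The nim-sum is 6 ≠ 0, so this is an N-position: the player to move can win.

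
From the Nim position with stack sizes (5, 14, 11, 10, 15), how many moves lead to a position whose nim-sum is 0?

3

Write each in binary and XOR column by column:
  0101  (5)
  1110  (14)
  1011  (11)
  1010  (10)
  1111  (15)
  ----
  0101  (5)
The overall nim-sum is X = 5. A stack of size p has a winning move iff p XOR X < p (reduce it to p XOR X).
  5: 5 XOR 5 = 0 < 5 — winning move (to 0).
  14: 14 XOR 5 = 11 < 14 — winning move (to 11).
  11: 11 XOR 5 = 14 ≥ 11 — no move.
  10: 10 XOR 5 = 15 ≥ 10 — no move.
  15: 15 XOR 5 = 10 < 15 — winning move (to 10).
That gives 3 winning moves.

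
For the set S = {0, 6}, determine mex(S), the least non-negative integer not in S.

1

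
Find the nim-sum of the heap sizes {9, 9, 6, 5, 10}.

Bitwise XOR of the heap sizes:
  1001  (9)
  1001  (9)
  0110  (6)
  0101  (5)
  1010  (10)
  ----
  1001  (9)

9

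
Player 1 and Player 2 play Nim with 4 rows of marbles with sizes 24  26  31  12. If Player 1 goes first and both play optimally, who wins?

Nim-sum: 24 ^ 26 ^ 31 ^ 12 = 17.
The nim-sum is 17 ≠ 0, so this is an N-position: the player to move can win; Player 1 has a winning move.

Player 1 wins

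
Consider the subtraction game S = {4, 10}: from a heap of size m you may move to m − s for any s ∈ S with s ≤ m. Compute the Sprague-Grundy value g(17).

0

Grundy values for subtraction set {4, 10}:
k:     0  1  2  3  4  5  6  7  8  9 10 11 12 13 14 15 16 17
g(k):  0  0  0  0  1  1  1  1  0  0  2  2  1  1  0  0  0  0
So g(17) = 0.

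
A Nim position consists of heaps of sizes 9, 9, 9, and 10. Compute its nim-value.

3

Nim-sum: 9 ^ 9 ^ 9 ^ 10 = 3.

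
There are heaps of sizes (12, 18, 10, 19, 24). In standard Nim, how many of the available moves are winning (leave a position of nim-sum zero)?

3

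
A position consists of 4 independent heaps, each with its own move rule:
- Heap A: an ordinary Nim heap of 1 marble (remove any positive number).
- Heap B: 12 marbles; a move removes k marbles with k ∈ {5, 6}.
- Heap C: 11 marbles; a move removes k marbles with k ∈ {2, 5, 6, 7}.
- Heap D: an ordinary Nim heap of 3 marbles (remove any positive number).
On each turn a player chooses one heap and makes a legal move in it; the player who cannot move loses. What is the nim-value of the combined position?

1

Heap A is a plain Nim heap of size 1, so its Grundy value is 1.
Grundy values for heap B (subtraction set {5, 6}):
g(0) = mex{} = 0
g(1) = mex{} = 0
g(2) = mex{} = 0
g(3) = mex{} = 0
g(4) = mex{} = 0
g(5) = mex{0} = 1
g(6) = mex{0} = 1
g(7) = mex{0} = 1
g(8) = mex{0} = 1
g(9) = mex{0} = 1
g(10) = mex{0,1} = 2
g(11) = mex{1} = 0
g(12) = mex{1} = 0
So g(12) = 0.
Grundy values for heap C (subtraction set {2, 5, 6, 7}):
k:     0  1  2  3  4  5  6  7  8  9 10 11
g(k):  0  0  1  1  0  2  1  3  2  2  3  3
So g(11) = 3.
Heap D is a plain Nim heap of size 3, so its Grundy value is 3.
By the Sprague-Grundy theorem, the Grundy value of a sum of independent games is the XOR of the component values.
Combined value = 1 ⊕ 0 ⊕ 3 ⊕ 3 = 1.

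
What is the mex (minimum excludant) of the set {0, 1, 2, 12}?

3

The values 0, 1, 2 are all present; 3 is the first non-negative integer missing from the set.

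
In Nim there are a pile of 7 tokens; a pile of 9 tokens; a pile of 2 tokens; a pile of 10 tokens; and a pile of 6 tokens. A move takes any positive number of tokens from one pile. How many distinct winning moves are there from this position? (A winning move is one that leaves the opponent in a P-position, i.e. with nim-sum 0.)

Compute the nim-sum pairwise:
7 ⊕ 9 = 14
14 ⊕ 2 = 12
12 ⊕ 10 = 6
6 ⊕ 6 = 0
The nim-sum is already 0, so every move leaves a nonzero nim-sum — there are no winning moves.

0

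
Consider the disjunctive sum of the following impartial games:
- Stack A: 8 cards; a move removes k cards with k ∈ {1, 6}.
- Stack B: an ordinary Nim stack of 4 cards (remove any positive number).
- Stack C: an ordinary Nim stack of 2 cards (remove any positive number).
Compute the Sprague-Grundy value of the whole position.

7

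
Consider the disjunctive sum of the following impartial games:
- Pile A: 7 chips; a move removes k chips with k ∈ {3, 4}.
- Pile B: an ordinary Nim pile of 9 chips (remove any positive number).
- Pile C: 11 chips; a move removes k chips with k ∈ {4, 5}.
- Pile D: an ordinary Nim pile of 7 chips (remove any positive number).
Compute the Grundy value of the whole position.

Grundy values for pile A (subtraction set {3, 4}):
g(0) = mex{} = 0
g(1) = mex{} = 0
g(2) = mex{} = 0
g(3) = mex{0} = 1
g(4) = mex{0} = 1
g(5) = mex{0} = 1
g(6) = mex{0,1} = 2
g(7) = mex{1} = 0
So g(7) = 0.
Pile B is a plain Nim pile of size 9, so its Grundy value is 9.
Grundy values for pile C (subtraction set {4, 5}):
k:     0  1  2  3  4  5  6  7  8  9 10 11
g(k):  0  0  0  0  1  1  1  1  2  0  0  0
So g(11) = 0.
Pile D is a plain Nim pile of size 7, so its Grundy value is 7.
By the Sprague-Grundy theorem, the Grundy value of a sum of independent games is the XOR of the component values.
Combined value = 0 ⊕ 9 ⊕ 0 ⊕ 7 = 14.

14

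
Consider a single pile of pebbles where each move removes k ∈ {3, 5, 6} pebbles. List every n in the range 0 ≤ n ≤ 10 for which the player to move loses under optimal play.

0, 1, 2, 9, 10

Build the Grundy sequence with g(k) = mex{g(k−s) : s ∈ {3, 5, 6}, s ≤ k}:
k:     0  1  2  3  4  5  6  7  8  9 10
g(k):  0  0  0  1  1  1  2  2  2  0  0
The P-positions (g = 0) in 0..10 are 0, 1, 2, 9, 10.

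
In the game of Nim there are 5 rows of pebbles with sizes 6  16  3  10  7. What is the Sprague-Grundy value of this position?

Compute the nim-sum pairwise:
6 ^ 16 = 22
22 ^ 3 = 21
21 ^ 10 = 31
31 ^ 7 = 24

24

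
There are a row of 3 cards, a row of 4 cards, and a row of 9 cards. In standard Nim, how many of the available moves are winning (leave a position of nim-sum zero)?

Compute the nim-sum pairwise:
3 XOR 4 = 7
7 XOR 9 = 14
The overall nim-sum is X = 14. A row of size p has a winning move iff p XOR X < p (reduce it to p XOR X).
  3: 3 XOR 14 = 13 ≥ 3 — no move.
  4: 4 XOR 14 = 10 ≥ 4 — no move.
  9: 9 XOR 14 = 7 < 9 — winning move (to 7).
That gives 1 winning move.

1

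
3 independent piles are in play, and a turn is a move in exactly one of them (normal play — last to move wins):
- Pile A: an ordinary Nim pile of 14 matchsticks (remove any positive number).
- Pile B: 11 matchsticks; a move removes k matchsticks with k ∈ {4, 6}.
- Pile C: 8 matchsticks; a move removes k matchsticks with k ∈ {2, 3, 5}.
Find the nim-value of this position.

14

Pile A is a plain Nim pile of size 14, so its Grundy value is 14.
Grundy values for pile B (subtraction set {4, 6}):
k:     0  1  2  3  4  5  6  7  8  9 10 11
g(k):  0  0  0  0  1  1  1  1  2  2  0  0
So g(11) = 0.
For pile C, compute g(0), g(1), … with moves {2, 3, 5}:
k:     0  1  2  3  4  5  6  7  8
g(k):  0  0  1  1  2  2  3  0  0
So g(8) = 0.
By the Sprague-Grundy theorem, the Grundy value of a sum of independent games is the XOR of the component values.
Combined value = 14 XOR 0 XOR 0 = 14.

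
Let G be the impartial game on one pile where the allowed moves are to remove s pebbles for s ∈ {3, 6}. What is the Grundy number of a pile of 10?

0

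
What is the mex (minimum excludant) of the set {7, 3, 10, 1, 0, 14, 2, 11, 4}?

5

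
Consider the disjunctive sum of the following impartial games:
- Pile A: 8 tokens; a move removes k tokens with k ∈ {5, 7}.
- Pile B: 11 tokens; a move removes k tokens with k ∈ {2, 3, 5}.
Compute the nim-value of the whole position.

3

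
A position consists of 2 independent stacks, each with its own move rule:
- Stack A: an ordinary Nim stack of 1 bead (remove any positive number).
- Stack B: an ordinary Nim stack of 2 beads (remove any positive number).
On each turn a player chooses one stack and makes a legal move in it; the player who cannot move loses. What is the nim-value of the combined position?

3

Stack A is a plain Nim stack of size 1, so its Grundy value is 1.
Stack B is a plain Nim stack of size 2, so its Grundy value is 2.
By the Sprague-Grundy theorem, the Grundy value of a sum of independent games is the XOR of the component values.
Combined value = 1 ⊕ 2 = 3.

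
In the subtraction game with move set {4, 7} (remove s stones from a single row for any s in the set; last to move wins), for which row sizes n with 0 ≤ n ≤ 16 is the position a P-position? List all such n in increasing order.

Build the Grundy sequence with g(k) = mex{g(k−s) : s ∈ {4, 7}, s ≤ k}:
k:     0  1  2  3  4  5  6  7  8  9 10 11 12 13 14 15 16
g(k):  0  0  0  0  1  1  1  1  2  2  2  0  0  0  0  1  1
The P-positions (g = 0) in 0..16 are 0, 1, 2, 3, 11, 12, 13, 14.

0, 1, 2, 3, 11, 12, 13, 14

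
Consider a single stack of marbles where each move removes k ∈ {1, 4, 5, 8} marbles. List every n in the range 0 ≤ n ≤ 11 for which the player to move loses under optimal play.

0, 2, 9, 11

Compute g(0), g(1), … for moves {1, 4, 5, 8}:
g(0) = mex{} = 0
g(1) = mex{0} = 1
g(2) = mex{1} = 0
g(3) = mex{0} = 1
g(4) = mex{0,1} = 2
g(5) = mex{0,1,2} = 3
g(6) = mex{0,1,3} = 2
g(7) = mex{0,1,2} = 3
g(8) = mex{0,1,2,3} = 4
g(9) = mex{1,2,3,4} = 0
g(10) = mex{0,2,3} = 1
g(11) = mex{1,2,3} = 0
The P-positions (g = 0) in 0..11 are 0, 2, 9, 11.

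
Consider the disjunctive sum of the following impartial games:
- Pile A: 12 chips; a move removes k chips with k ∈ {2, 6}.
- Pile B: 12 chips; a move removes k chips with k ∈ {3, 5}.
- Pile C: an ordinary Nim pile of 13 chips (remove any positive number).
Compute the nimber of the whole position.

12

Build the Grundy sequence for pile A with g(k) = mex{g(k−s) : s ∈ {2, 6}, s ≤ k}:
k:     0  1  2  3  4  5  6  7  8  9 10 11 12
g(k):  0  0  1  1  0  0  1  1  0  0  1  1  0
So g(12) = 0.
Grundy values for pile B (subtraction set {3, 5}):
k:     0  1  2  3  4  5  6  7  8  9 10 11 12
g(k):  0  0  0  1  1  1  2  2  0  0  0  1  1
So g(12) = 1.
Pile C is a plain Nim pile of size 13, so its Grundy value is 13.
The value of a disjunctive sum is the nim-sum of the parts.
Combined value = 0 XOR 1 XOR 13 = 12.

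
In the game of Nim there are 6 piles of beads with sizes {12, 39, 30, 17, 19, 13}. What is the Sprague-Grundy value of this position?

Nim-sum: 12 ⊕ 39 ⊕ 30 ⊕ 17 ⊕ 19 ⊕ 13 = 58.

58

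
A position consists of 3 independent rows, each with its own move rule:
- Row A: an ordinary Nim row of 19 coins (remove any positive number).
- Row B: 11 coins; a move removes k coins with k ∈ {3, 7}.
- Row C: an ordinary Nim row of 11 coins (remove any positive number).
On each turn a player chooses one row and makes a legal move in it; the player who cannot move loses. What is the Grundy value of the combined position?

24

Row A is a plain Nim row of size 19, so its Grundy value is 19.
Build the Grundy sequence for row B with g(k) = mex{g(k−s) : s ∈ {3, 7}, s ≤ k}:
g(0) = mex{} = 0
g(1) = mex{} = 0
g(2) = mex{} = 0
g(3) = mex{0} = 1
g(4) = mex{0} = 1
g(5) = mex{0} = 1
g(6) = mex{1} = 0
g(7) = mex{0,1} = 2
g(8) = mex{0,1} = 2
g(9) = mex{0} = 1
g(10) = mex{1,2} = 0
g(11) = mex{1,2} = 0
So g(11) = 0.
Row C is a plain Nim row of size 11, so its Grundy value is 11.
By the Sprague-Grundy theorem, the Grundy value of a sum of independent games is the XOR of the component values.
Combined value = 19 XOR 0 XOR 11 = 24.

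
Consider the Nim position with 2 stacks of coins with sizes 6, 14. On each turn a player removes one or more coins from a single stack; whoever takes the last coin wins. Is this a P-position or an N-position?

N-position

Nim-sum: 6 XOR 14 = 8.
The nim-sum is 8 ≠ 0, so this is an N-position: the player to move can win.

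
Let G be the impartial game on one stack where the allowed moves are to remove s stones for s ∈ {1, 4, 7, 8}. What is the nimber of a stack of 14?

Build the Grundy sequence with g(k) = mex{g(k−s) : s ∈ {1, 4, 7, 8}, s ≤ k}:
g(0) = mex{} = 0
g(1) = mex{0} = 1
g(2) = mex{1} = 0
g(3) = mex{0} = 1
g(4) = mex{0,1} = 2
g(5) = mex{1,2} = 0
g(6) = mex{0} = 1
g(7) = mex{0,1} = 2
g(8) = mex{0,1,2} = 3
g(9) = mex{0,1,3} = 2
g(10) = mex{0,1,2} = 3
g(11) = mex{1,2,3} = 0
g(12) = mex{0,2,3} = 1
g(13) = mex{0,1,2} = 3
g(14) = mex{1,2,3} = 0
So g(14) = 0.

0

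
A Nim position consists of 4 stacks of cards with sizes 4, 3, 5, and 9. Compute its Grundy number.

11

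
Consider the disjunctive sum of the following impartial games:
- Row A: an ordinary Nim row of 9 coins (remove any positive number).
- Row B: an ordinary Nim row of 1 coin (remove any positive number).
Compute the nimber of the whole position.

Row A is a plain Nim row of size 9, so its Grundy value is 9.
Row B is a plain Nim row of size 1, so its Grundy value is 1.
By the Sprague-Grundy theorem, the Grundy value of a sum of independent games is the XOR of the component values.
Combined value = 9 XOR 1 = 8.

8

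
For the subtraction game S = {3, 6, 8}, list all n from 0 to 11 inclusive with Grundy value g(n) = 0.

0, 1, 2, 11

Build the Grundy sequence with g(k) = mex{g(k−s) : s ∈ {3, 6, 8}, s ≤ k}:
k:     0  1  2  3  4  5  6  7  8  9 10 11
g(k):  0  0  0  1  1  1  2  2  2  3  3  0
The P-positions (g = 0) in 0..11 are 0, 1, 2, 11.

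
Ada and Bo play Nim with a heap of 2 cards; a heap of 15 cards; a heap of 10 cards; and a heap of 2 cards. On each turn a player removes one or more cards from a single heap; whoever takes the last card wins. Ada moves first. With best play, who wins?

Nim-sum: 2 ^ 15 ^ 10 ^ 2 = 5.
The nim-sum is 5 ≠ 0, so this is an N-position: the player to move can win; Ada has a winning move.

Ada wins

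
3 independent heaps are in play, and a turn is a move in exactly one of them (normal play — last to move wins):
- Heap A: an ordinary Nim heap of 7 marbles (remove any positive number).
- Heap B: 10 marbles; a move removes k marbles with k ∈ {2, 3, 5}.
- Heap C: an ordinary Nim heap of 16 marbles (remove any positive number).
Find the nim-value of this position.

22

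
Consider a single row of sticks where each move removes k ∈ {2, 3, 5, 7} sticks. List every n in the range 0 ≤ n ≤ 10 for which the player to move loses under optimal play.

0, 1, 9, 10

Build the Grundy sequence with g(k) = mex{g(k−s) : s ∈ {2, 3, 5, 7}, s ≤ k}:
g(0) = mex{} = 0
g(1) = mex{} = 0
g(2) = mex{0} = 1
g(3) = mex{0} = 1
g(4) = mex{0,1} = 2
g(5) = mex{0,1} = 2
g(6) = mex{0,1,2} = 3
g(7) = mex{0,1,2} = 3
g(8) = mex{0,1,2,3} = 4
g(9) = mex{1,2,3} = 0
g(10) = mex{1,2,3,4} = 0
The P-positions (g = 0) in 0..10 are 0, 1, 9, 10.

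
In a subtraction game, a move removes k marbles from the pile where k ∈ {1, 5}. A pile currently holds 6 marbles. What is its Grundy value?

0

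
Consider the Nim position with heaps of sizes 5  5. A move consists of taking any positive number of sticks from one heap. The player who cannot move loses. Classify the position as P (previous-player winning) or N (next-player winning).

P-position

Nim-sum: 5 XOR 5 = 0.
The nim-sum is 0, so this is a P-position: the player to move is in a losing position under optimal play.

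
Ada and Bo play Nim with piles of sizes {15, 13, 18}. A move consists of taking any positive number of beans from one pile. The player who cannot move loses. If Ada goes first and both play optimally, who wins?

Ada wins

Compute the nim-sum pairwise:
15 XOR 13 = 2
2 XOR 18 = 16
The nim-sum is 16 ≠ 0, so this is an N-position: the player to move can win; Ada has a winning move.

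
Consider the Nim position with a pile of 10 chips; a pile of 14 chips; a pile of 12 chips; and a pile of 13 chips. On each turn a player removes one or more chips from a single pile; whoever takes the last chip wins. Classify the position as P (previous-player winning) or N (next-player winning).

Bitwise XOR of the heap sizes:
  1010  (10)
  1110  (14)
  1100  (12)
  1101  (13)
  ----
  0101  (5)
The nim-sum is 5 ≠ 0, so this is an N-position: the player to move can win.

N-position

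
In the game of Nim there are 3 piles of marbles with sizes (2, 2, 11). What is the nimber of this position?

11

In binary:
  0010  (2)
  0010  (2)
  1011  (11)
  ----
  1011  (11)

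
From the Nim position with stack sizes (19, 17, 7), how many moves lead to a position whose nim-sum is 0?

1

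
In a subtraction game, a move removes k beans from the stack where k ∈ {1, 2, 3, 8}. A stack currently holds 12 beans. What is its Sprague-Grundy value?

Grundy values for subtraction set {1, 2, 3, 8}:
g(0) = mex{} = 0
g(1) = mex{0} = 1
g(2) = mex{0,1} = 2
g(3) = mex{0,1,2} = 3
g(4) = mex{1,2,3} = 0
g(5) = mex{0,2,3} = 1
g(6) = mex{0,1,3} = 2
g(7) = mex{0,1,2} = 3
g(8) = mex{0,1,2,3} = 4
g(9) = mex{1,2,3,4} = 0
g(10) = mex{0,2,3,4} = 1
g(11) = mex{0,1,3,4} = 2
g(12) = mex{0,1,2} = 3
So g(12) = 3.

3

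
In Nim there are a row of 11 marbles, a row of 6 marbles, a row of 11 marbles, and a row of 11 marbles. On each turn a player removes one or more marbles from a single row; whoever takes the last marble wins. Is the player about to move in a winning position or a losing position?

Compute the nim-sum pairwise:
11 XOR 6 = 13
13 XOR 11 = 6
6 XOR 11 = 13
The nim-sum is 13 ≠ 0, so this is an N-position: the player to move can win.

Winning position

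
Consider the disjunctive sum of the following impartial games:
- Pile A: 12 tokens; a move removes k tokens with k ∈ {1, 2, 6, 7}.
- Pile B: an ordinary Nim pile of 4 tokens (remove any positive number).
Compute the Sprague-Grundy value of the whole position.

Grundy values for pile A (subtraction set {1, 2, 6, 7}):
g(0) = mex{} = 0
g(1) = mex{0} = 1
g(2) = mex{0,1} = 2
g(3) = mex{1,2} = 0
g(4) = mex{0,2} = 1
g(5) = mex{0,1} = 2
g(6) = mex{0,1,2} = 3
g(7) = mex{0,1,2,3} = 4
g(8) = mex{1,2,3,4} = 0
g(9) = mex{0,2,4} = 1
g(10) = mex{0,1} = 2
g(11) = mex{1,2} = 0
g(12) = mex{0,2,3} = 1
So g(12) = 1.
Pile B is a plain Nim pile of size 4, so its Grundy value is 4.
The value of a disjunctive sum is the nim-sum of the parts.
Combined value = 1 ⊕ 4 = 5.

5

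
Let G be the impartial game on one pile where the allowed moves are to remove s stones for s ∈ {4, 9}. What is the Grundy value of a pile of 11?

Build the Grundy sequence with g(k) = mex{g(k−s) : s ∈ {4, 9}, s ≤ k}:
k:     0  1  2  3  4  5  6  7  8  9 10 11
g(k):  0  0  0  0  1  1  1  1  0  2  2  2
So g(11) = 2.

2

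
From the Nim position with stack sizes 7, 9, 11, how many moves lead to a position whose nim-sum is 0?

Compute the nim-sum pairwise:
7 ⊕ 9 = 14
14 ⊕ 11 = 5
The overall nim-sum is X = 5. A stack of size p has a winning move iff p XOR X < p (reduce it to p XOR X).
  7: 7 XOR 5 = 2 < 7 — winning move (to 2).
  9: 9 XOR 5 = 12 ≥ 9 — no move.
  11: 11 XOR 5 = 14 ≥ 11 — no move.
That gives 1 winning move.

1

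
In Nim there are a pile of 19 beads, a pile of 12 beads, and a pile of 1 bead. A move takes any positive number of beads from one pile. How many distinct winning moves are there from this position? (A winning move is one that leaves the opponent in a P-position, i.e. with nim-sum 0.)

Bitwise XOR of the heap sizes:
  10011  (19)
  01100  (12)
  00001  (1)
  -----
  11110  (30)
The overall nim-sum is X = 30. A pile of size p has a winning move iff p XOR X < p (reduce it to p XOR X).
  19: 19 XOR 30 = 13 < 19 — winning move (to 13).
  12: 12 XOR 30 = 18 ≥ 12 — no move.
  1: 1 XOR 30 = 31 ≥ 1 — no move.
That gives 1 winning move.

1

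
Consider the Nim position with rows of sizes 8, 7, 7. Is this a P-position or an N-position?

N-position

In binary:
  1000  (8)
  0111  (7)
  0111  (7)
  ----
  1000  (8)
The nim-sum is 8 ≠ 0, so this is an N-position: the player to move can win.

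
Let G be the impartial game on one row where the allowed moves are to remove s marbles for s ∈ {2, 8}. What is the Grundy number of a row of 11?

0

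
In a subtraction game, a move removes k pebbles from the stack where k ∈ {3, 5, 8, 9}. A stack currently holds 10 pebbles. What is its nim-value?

3

Build the Grundy sequence with g(k) = mex{g(k−s) : s ∈ {3, 5, 8, 9}, s ≤ k}:
k:     0  1  2  3  4  5  6  7  8  9 10
g(k):  0  0  0  1  1  1  2  2  2  3  3
So g(10) = 3.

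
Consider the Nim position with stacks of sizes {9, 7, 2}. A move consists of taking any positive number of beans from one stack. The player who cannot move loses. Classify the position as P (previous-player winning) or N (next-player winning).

N-position

Nim-sum: 9 ^ 7 ^ 2 = 12.
The nim-sum is 12 ≠ 0, so this is an N-position: the player to move can win.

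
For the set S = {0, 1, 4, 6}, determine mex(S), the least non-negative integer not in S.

2

The values 0, 1 are all present; 2 is the first non-negative integer missing from the set.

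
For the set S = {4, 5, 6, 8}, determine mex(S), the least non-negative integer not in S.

0

0 is not in the set, so the mex is 0.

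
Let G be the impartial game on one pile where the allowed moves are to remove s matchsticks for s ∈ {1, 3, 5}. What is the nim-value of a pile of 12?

0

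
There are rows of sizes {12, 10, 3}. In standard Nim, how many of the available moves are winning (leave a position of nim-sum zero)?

1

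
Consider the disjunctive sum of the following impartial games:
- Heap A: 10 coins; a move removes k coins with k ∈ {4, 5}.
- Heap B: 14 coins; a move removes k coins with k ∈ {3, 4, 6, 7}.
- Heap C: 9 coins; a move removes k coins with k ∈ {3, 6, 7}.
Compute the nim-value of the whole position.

Grundy values for heap A (subtraction set {4, 5}):
g(0) = mex{} = 0
g(1) = mex{} = 0
g(2) = mex{} = 0
g(3) = mex{} = 0
g(4) = mex{0} = 1
g(5) = mex{0} = 1
g(6) = mex{0} = 1
g(7) = mex{0} = 1
g(8) = mex{0,1} = 2
g(9) = mex{1} = 0
g(10) = mex{1} = 0
So g(10) = 0.
Grundy values for heap B (subtraction set {3, 4, 6, 7}):
k:     0  1  2  3  4  5  6  7  8  9 10 11 12 13 14
g(k):  0  0  0  1  1  1  2  2  2  3  0  0  0  1  1
So g(14) = 1.
Grundy values for heap C (subtraction set {3, 6, 7}):
k:     0  1  2  3  4  5  6  7  8  9
g(k):  0  0  0  1  1  1  2  2  2  3
So g(9) = 3.
By the Sprague-Grundy theorem, the Grundy value of a sum of independent games is the XOR of the component values.
Combined value = 0 ⊕ 1 ⊕ 3 = 2.

2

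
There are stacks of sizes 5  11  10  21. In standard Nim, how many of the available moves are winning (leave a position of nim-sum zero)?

Compute the nim-sum pairwise:
5 XOR 11 = 14
14 XOR 10 = 4
4 XOR 21 = 17
The overall nim-sum is X = 17. A stack of size p has a winning move iff p XOR X < p (reduce it to p XOR X).
  5: 5 XOR 17 = 20 ≥ 5 — no move.
  11: 11 XOR 17 = 26 ≥ 11 — no move.
  10: 10 XOR 17 = 27 ≥ 10 — no move.
  21: 21 XOR 17 = 4 < 21 — winning move (to 4).
That gives 1 winning move.

1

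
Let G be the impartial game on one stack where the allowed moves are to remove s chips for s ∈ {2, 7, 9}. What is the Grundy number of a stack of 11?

3

Build the Grundy sequence with g(k) = mex{g(k−s) : s ∈ {2, 7, 9}, s ≤ k}:
g(0) = mex{} = 0
g(1) = mex{} = 0
g(2) = mex{0} = 1
g(3) = mex{0} = 1
g(4) = mex{1} = 0
g(5) = mex{1} = 0
g(6) = mex{0} = 1
g(7) = mex{0} = 1
g(8) = mex{0,1} = 2
g(9) = mex{0,1} = 2
g(10) = mex{0,1,2} = 3
g(11) = mex{0,1,2} = 3
So g(11) = 3.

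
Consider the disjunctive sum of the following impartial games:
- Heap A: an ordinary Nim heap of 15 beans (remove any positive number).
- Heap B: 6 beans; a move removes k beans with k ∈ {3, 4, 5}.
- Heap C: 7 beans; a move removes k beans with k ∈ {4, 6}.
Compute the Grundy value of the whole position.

12

Heap A is a plain Nim heap of size 15, so its Grundy value is 15.
Build the Grundy sequence for heap B with g(k) = mex{g(k−s) : s ∈ {3, 4, 5}, s ≤ k}:
g(0) = mex{} = 0
g(1) = mex{} = 0
g(2) = mex{} = 0
g(3) = mex{0} = 1
g(4) = mex{0} = 1
g(5) = mex{0} = 1
g(6) = mex{0,1} = 2
So g(6) = 2.
For heap C, compute g(0), g(1), … with moves {4, 6}:
g(0) = mex{} = 0
g(1) = mex{} = 0
g(2) = mex{} = 0
g(3) = mex{} = 0
g(4) = mex{0} = 1
g(5) = mex{0} = 1
g(6) = mex{0} = 1
g(7) = mex{0} = 1
So g(7) = 1.
By the Sprague-Grundy theorem, the Grundy value of a sum of independent games is the XOR of the component values.
Combined value = 15 ⊕ 2 ⊕ 1 = 12.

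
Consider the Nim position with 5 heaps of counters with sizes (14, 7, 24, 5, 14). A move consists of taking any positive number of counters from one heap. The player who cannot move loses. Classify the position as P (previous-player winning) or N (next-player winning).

N-position

Nim-sum: 14 ^ 7 ^ 24 ^ 5 ^ 14 = 26.
The nim-sum is 26 ≠ 0, so this is an N-position: the player to move can win.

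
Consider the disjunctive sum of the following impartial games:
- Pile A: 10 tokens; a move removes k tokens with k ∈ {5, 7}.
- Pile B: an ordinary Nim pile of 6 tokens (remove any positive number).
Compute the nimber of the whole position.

4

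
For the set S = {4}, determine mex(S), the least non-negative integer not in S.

0 is not in the set, so the mex is 0.

0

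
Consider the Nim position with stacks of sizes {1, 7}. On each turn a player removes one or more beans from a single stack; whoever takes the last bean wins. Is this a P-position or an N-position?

N-position

Compute the nim-sum pairwise:
1 ⊕ 7 = 6
The nim-sum is 6 ≠ 0, so this is an N-position: the player to move can win.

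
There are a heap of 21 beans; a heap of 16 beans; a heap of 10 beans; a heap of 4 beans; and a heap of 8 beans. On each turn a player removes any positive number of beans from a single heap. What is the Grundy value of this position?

3

Write each in binary and XOR column by column:
  10101  (21)
  10000  (16)
  01010  (10)
  00100  (4)
  01000  (8)
  -----
  00011  (3)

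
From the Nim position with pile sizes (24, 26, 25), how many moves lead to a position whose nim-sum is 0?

3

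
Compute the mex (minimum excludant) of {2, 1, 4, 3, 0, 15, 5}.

6

The values 0, 1, 2, 3, 4, 5 are all present; 6 is the first non-negative integer missing from the set.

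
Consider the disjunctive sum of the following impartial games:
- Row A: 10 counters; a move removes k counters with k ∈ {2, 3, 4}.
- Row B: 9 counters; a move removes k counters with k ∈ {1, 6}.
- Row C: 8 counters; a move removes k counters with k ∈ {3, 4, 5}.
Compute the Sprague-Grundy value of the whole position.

For row A, compute g(0), g(1), … with moves {2, 3, 4}:
g(0) = mex{} = 0
g(1) = mex{} = 0
g(2) = mex{0} = 1
g(3) = mex{0} = 1
g(4) = mex{0,1} = 2
g(5) = mex{0,1} = 2
g(6) = mex{1,2} = 0
g(7) = mex{1,2} = 0
g(8) = mex{0,2} = 1
g(9) = mex{0,2} = 1
g(10) = mex{0,1} = 2
So g(10) = 2.
Build the Grundy sequence for row B with g(k) = mex{g(k−s) : s ∈ {1, 6}, s ≤ k}:
k:     0  1  2  3  4  5  6  7  8  9
g(k):  0  1  0  1  0  1  2  0  1  0
So g(9) = 0.
Build the Grundy sequence for row C with g(k) = mex{g(k−s) : s ∈ {3, 4, 5}, s ≤ k}:
k:     0  1  2  3  4  5  6  7  8
g(k):  0  0  0  1  1  1  2  2  0
So g(8) = 0.
By the Sprague-Grundy theorem, the Grundy value of a sum of independent games is the XOR of the component values.
Combined value = 2 XOR 0 XOR 0 = 2.

2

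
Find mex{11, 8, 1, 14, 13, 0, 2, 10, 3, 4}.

5

The values 0, 1, 2, 3, 4 are all present; 5 is the first non-negative integer missing from the set.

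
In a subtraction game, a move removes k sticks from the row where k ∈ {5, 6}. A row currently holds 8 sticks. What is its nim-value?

1

Build the Grundy sequence with g(k) = mex{g(k−s) : s ∈ {5, 6}, s ≤ k}:
g(0) = mex{} = 0
g(1) = mex{} = 0
g(2) = mex{} = 0
g(3) = mex{} = 0
g(4) = mex{} = 0
g(5) = mex{0} = 1
g(6) = mex{0} = 1
g(7) = mex{0} = 1
g(8) = mex{0} = 1
So g(8) = 1.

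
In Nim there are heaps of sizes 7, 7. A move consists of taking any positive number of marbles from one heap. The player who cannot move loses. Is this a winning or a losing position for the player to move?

Nim-sum: 7 XOR 7 = 0.
The nim-sum is 0, so this is a P-position: the player to move is in a losing position under optimal play.

Losing position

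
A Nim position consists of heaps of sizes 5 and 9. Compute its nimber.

12

Compute the nim-sum pairwise:
5 XOR 9 = 12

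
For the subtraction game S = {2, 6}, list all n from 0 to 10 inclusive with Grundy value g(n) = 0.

0, 1, 4, 5, 8, 9

Compute g(0), g(1), … for moves {2, 6}:
g(0) = mex{} = 0
g(1) = mex{} = 0
g(2) = mex{0} = 1
g(3) = mex{0} = 1
g(4) = mex{1} = 0
g(5) = mex{1} = 0
g(6) = mex{0} = 1
g(7) = mex{0} = 1
g(8) = mex{1} = 0
g(9) = mex{1} = 0
g(10) = mex{0} = 1
The P-positions (g = 0) in 0..10 are 0, 1, 4, 5, 8, 9.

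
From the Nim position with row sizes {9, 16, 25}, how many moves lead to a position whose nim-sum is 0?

0

Nim-sum: 9 ⊕ 16 ⊕ 25 = 0.
The nim-sum is already 0, so every move leaves a nonzero nim-sum — there are no winning moves.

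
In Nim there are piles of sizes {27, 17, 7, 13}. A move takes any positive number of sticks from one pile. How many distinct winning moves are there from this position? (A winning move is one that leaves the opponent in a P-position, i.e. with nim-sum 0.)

0

Compute the nim-sum pairwise:
27 ^ 17 = 10
10 ^ 7 = 13
13 ^ 13 = 0
The nim-sum is already 0, so every move leaves a nonzero nim-sum — there are no winning moves.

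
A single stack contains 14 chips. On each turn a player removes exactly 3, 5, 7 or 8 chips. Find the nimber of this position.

1

Compute g(0), g(1), … for moves {3, 5, 7, 8}:
k:     0  1  2  3  4  5  6  7  8  9 10 11 12 13 14
g(k):  0  0  0  1  1  1  2  2  2  3  3  0  0  0  1
So g(14) = 1.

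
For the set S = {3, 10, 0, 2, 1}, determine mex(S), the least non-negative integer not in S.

4

The values 0, 1, 2, 3 are all present; 4 is the first non-negative integer missing from the set.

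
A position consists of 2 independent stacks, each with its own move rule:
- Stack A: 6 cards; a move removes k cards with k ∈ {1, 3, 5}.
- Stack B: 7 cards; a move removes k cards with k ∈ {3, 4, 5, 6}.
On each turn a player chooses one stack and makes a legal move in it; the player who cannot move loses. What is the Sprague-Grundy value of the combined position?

2

For stack A, compute g(0), g(1), … with moves {1, 3, 5}:
g(0) = mex{} = 0
g(1) = mex{0} = 1
g(2) = mex{1} = 0
g(3) = mex{0} = 1
g(4) = mex{1} = 0
g(5) = mex{0} = 1
g(6) = mex{1} = 0
So g(6) = 0.
Build the Grundy sequence for stack B with g(k) = mex{g(k−s) : s ∈ {3, 4, 5, 6}, s ≤ k}:
k:     0  1  2  3  4  5  6  7
g(k):  0  0  0  1  1  1  2  2
So g(7) = 2.
By the Sprague-Grundy theorem, the Grundy value of a sum of independent games is the XOR of the component values.
Combined value = 0 ⊕ 2 = 2.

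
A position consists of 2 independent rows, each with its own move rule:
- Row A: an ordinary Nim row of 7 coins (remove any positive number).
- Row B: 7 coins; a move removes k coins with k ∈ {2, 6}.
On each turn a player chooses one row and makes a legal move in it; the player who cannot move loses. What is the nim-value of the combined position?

6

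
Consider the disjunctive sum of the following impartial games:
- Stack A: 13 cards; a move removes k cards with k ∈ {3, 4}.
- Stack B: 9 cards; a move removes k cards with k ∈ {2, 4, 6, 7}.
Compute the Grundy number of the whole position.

For stack A, compute g(0), g(1), … with moves {3, 4}:
k:     0  1  2  3  4  5  6  7  8  9 10 11 12 13
g(k):  0  0  0  1  1  1  2  0  0  0  1  1  1  2
So g(13) = 2.
Build the Grundy sequence for stack B with g(k) = mex{g(k−s) : s ∈ {2, 4, 6, 7}, s ≤ k}:
g(0) = mex{} = 0
g(1) = mex{} = 0
g(2) = mex{0} = 1
g(3) = mex{0} = 1
g(4) = mex{0,1} = 2
g(5) = mex{0,1} = 2
g(6) = mex{0,1,2} = 3
g(7) = mex{0,1,2} = 3
g(8) = mex{0,1,2,3} = 4
g(9) = mex{1,2,3} = 0
So g(9) = 0.
By the Sprague-Grundy theorem, the Grundy value of a sum of independent games is the XOR of the component values.
Combined value = 2 XOR 0 = 2.

2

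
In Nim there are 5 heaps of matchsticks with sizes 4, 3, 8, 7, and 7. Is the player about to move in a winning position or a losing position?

Compute the nim-sum pairwise:
4 ^ 3 = 7
7 ^ 8 = 15
15 ^ 7 = 8
8 ^ 7 = 15
The nim-sum is 15 ≠ 0, so this is an N-position: the player to move can win.

Winning position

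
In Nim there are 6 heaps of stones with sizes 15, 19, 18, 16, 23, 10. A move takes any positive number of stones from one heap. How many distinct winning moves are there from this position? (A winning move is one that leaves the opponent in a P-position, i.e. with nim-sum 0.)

In binary:
  01111  (15)
  10011  (19)
  10010  (18)
  10000  (16)
  10111  (23)
  01010  (10)
  -----
  00011  (3)
The overall nim-sum is X = 3. A heap of size p has a winning move iff p XOR X < p (reduce it to p XOR X).
  15: 15 XOR 3 = 12 < 15 — winning move (to 12).
  19: 19 XOR 3 = 16 < 19 — winning move (to 16).
  18: 18 XOR 3 = 17 < 18 — winning move (to 17).
  16: 16 XOR 3 = 19 ≥ 16 — no move.
  23: 23 XOR 3 = 20 < 23 — winning move (to 20).
  10: 10 XOR 3 = 9 < 10 — winning move (to 9).
That gives 5 winning moves.

5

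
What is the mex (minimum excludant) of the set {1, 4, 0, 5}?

The values 0, 1 are all present; 2 is the first non-negative integer missing from the set.

2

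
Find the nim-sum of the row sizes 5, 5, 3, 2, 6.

Bitwise XOR of the heap sizes:
  101  (5)
  101  (5)
  011  (3)
  010  (2)
  110  (6)
  ---
  111  (7)

7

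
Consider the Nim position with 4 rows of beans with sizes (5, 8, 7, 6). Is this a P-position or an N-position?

N-position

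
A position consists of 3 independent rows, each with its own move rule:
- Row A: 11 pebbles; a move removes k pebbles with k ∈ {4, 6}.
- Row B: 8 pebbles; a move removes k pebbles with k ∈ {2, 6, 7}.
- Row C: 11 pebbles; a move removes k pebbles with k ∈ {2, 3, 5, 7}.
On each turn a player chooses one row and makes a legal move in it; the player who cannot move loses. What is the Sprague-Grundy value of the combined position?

3

Build the Grundy sequence for row A with g(k) = mex{g(k−s) : s ∈ {4, 6}, s ≤ k}:
g(0) = mex{} = 0
g(1) = mex{} = 0
g(2) = mex{} = 0
g(3) = mex{} = 0
g(4) = mex{0} = 1
g(5) = mex{0} = 1
g(6) = mex{0} = 1
g(7) = mex{0} = 1
g(8) = mex{0,1} = 2
g(9) = mex{0,1} = 2
g(10) = mex{1} = 0
g(11) = mex{1} = 0
So g(11) = 0.
Build the Grundy sequence for row B with g(k) = mex{g(k−s) : s ∈ {2, 6, 7}, s ≤ k}:
k:     0  1  2  3  4  5  6  7  8
g(k):  0  0  1  1  0  0  1  1  2
So g(8) = 2.
Build the Grundy sequence for row C with g(k) = mex{g(k−s) : s ∈ {2, 3, 5, 7}, s ≤ k}:
k:     0  1  2  3  4  5  6  7  8  9 10 11
g(k):  0  0  1  1  2  2  3  3  4  0  0  1
So g(11) = 1.
The value of a disjunctive sum is the nim-sum of the parts.
Combined value = 0 XOR 2 XOR 1 = 3.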